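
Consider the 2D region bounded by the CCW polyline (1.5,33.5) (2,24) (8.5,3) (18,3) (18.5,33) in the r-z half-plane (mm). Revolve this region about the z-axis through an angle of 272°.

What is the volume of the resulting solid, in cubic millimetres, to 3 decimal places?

Profile (r,z), 5 vertices: (1.5,33.5) (2,24) (8.5,3) (18,3) (18.5,33)
edge 0: (1.5,33.5)→(2,24)  cross = 1.5·24 − 2·33.5 = -31.0000; (r_i+r_j)·cross = 3.5·-31.0000 = -108.5000
edge 1: (2,24)→(8.5,3)  cross = 2·3 − 8.5·24 = -198.0000; (r_i+r_j)·cross = 10.5·-198.0000 = -2079.0000
edge 2: (8.5,3)→(18,3)  cross = 8.5·3 − 18·3 = -28.5000; (r_i+r_j)·cross = 26.5·-28.5000 = -755.2500
edge 3: (18,3)→(18.5,33)  cross = 18·33 − 18.5·3 = 538.5000; (r_i+r_j)·cross = 36.5·538.5000 = 19655.2500
edge 4: (18.5,33)→(1.5,33.5)  cross = 18.5·33.5 − 1.5·33 = 570.2500; (r_i+r_j)·cross = 20·570.2500 = 11405.0000
Σcross = 851.2500 → A = |Σcross|/2 = 425.6250 mm²
Σ(r_i+r_j)·cross = 28117.5000 → first moment M = |Σ|/6 = 4686.2500
R_c = M/A = 4686.2500/425.6250 = 11.0103 mm
θ = 272° = 4.747296 rad
V = θ·R_c·A = 4.747296·11.0103·425.6250 = 22247.014 mm³

Volume = 22247.014 mm³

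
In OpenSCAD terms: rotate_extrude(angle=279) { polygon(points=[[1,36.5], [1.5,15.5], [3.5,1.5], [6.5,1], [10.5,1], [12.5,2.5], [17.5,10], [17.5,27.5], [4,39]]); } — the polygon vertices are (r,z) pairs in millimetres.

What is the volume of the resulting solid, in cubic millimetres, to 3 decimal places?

Profile (r,z), 9 vertices: (1,36.5) (1.5,15.5) (3.5,1.5) (6.5,1) (10.5,1) (12.5,2.5) (17.5,10) (17.5,27.5) (4,39)
edge 0: (1,36.5)→(1.5,15.5)  cross = 1·15.5 − 1.5·36.5 = -39.2500; (r_i+r_j)·cross = 2.5·-39.2500 = -98.1250
edge 1: (1.5,15.5)→(3.5,1.5)  cross = 1.5·1.5 − 3.5·15.5 = -52.0000; (r_i+r_j)·cross = 5·-52.0000 = -260.0000
edge 2: (3.5,1.5)→(6.5,1)  cross = 3.5·1 − 6.5·1.5 = -6.2500; (r_i+r_j)·cross = 10·-6.2500 = -62.5000
edge 3: (6.5,1)→(10.5,1)  cross = 6.5·1 − 10.5·1 = -4.0000; (r_i+r_j)·cross = 17·-4.0000 = -68.0000
edge 4: (10.5,1)→(12.5,2.5)  cross = 10.5·2.5 − 12.5·1 = 13.7500; (r_i+r_j)·cross = 23·13.7500 = 316.2500
edge 5: (12.5,2.5)→(17.5,10)  cross = 12.5·10 − 17.5·2.5 = 81.2500; (r_i+r_j)·cross = 30·81.2500 = 2437.5000
edge 6: (17.5,10)→(17.5,27.5)  cross = 17.5·27.5 − 17.5·10 = 306.2500; (r_i+r_j)·cross = 35·306.2500 = 10718.7500
edge 7: (17.5,27.5)→(4,39)  cross = 17.5·39 − 4·27.5 = 572.5000; (r_i+r_j)·cross = 21.5·572.5000 = 12308.7500
edge 8: (4,39)→(1,36.5)  cross = 4·36.5 − 1·39 = 107.0000; (r_i+r_j)·cross = 5·107.0000 = 535.0000
Σcross = 979.2500 → A = |Σcross|/2 = 489.6250 mm²
Σ(r_i+r_j)·cross = 25827.6250 → first moment M = |Σ|/6 = 4304.6042
R_c = M/A = 4304.6042/489.6250 = 8.7916 mm
θ = 279° = 4.869469 rad
V = θ·R_c·A = 4.869469·8.7916·489.6250 = 20961.135 mm³

Volume = 20961.135 mm³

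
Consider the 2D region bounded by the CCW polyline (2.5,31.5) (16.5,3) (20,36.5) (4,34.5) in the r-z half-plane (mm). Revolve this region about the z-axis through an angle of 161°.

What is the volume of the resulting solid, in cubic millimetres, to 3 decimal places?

Profile (r,z), 4 vertices: (2.5,31.5) (16.5,3) (20,36.5) (4,34.5)
edge 0: (2.5,31.5)→(16.5,3)  cross = 2.5·3 − 16.5·31.5 = -512.2500; (r_i+r_j)·cross = 19·-512.2500 = -9732.7500
edge 1: (16.5,3)→(20,36.5)  cross = 16.5·36.5 − 20·3 = 542.2500; (r_i+r_j)·cross = 36.5·542.2500 = 19792.1250
edge 2: (20,36.5)→(4,34.5)  cross = 20·34.5 − 4·36.5 = 544.0000; (r_i+r_j)·cross = 24·544.0000 = 13056.0000
edge 3: (4,34.5)→(2.5,31.5)  cross = 4·31.5 − 2.5·34.5 = 39.7500; (r_i+r_j)·cross = 6.5·39.7500 = 258.3750
Σcross = 613.7500 → A = |Σcross|/2 = 306.8750 mm²
Σ(r_i+r_j)·cross = 23373.7500 → first moment M = |Σ|/6 = 3895.6250
R_c = M/A = 3895.6250/306.8750 = 12.6945 mm
θ = 161° = 2.809980 rad
V = θ·R_c·A = 2.809980·12.6945·306.8750 = 10946.629 mm³

Volume = 10946.629 mm³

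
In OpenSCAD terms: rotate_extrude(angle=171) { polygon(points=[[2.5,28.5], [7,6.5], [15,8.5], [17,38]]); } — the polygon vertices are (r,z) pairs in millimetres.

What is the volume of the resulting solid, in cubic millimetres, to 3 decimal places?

Volume = 9269.089 mm³

Profile (r,z), 4 vertices: (2.5,28.5) (7,6.5) (15,8.5) (17,38)
edge 0: (2.5,28.5)→(7,6.5)  cross = 2.5·6.5 − 7·28.5 = -183.2500; (r_i+r_j)·cross = 9.5·-183.2500 = -1740.8750
edge 1: (7,6.5)→(15,8.5)  cross = 7·8.5 − 15·6.5 = -38.0000; (r_i+r_j)·cross = 22·-38.0000 = -836.0000
edge 2: (15,8.5)→(17,38)  cross = 15·38 − 17·8.5 = 425.5000; (r_i+r_j)·cross = 32·425.5000 = 13616.0000
edge 3: (17,38)→(2.5,28.5)  cross = 17·28.5 − 2.5·38 = 389.5000; (r_i+r_j)·cross = 19.5·389.5000 = 7595.2500
Σcross = 593.7500 → A = |Σcross|/2 = 296.8750 mm²
Σ(r_i+r_j)·cross = 18634.3750 → first moment M = |Σ|/6 = 3105.7292
R_c = M/A = 3105.7292/296.8750 = 10.4614 mm
θ = 171° = 2.984513 rad
V = θ·R_c·A = 2.984513·10.4614·296.8750 = 9269.089 mm³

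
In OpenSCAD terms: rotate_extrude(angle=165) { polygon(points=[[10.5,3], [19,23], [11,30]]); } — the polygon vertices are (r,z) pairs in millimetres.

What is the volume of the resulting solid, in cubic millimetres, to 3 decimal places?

Profile (r,z), 3 vertices: (10.5,3) (19,23) (11,30)
edge 0: (10.5,3)→(19,23)  cross = 10.5·23 − 19·3 = 184.5000; (r_i+r_j)·cross = 29.5·184.5000 = 5442.7500
edge 1: (19,23)→(11,30)  cross = 19·30 − 11·23 = 317.0000; (r_i+r_j)·cross = 30·317.0000 = 9510.0000
edge 2: (11,30)→(10.5,3)  cross = 11·3 − 10.5·30 = -282.0000; (r_i+r_j)·cross = 21.5·-282.0000 = -6063.0000
Σcross = 219.5000 → A = |Σcross|/2 = 109.7500 mm²
Σ(r_i+r_j)·cross = 8889.7500 → first moment M = |Σ|/6 = 1481.6250
R_c = M/A = 1481.6250/109.7500 = 13.5000 mm
θ = 165° = 2.879793 rad
V = θ·R_c·A = 2.879793·13.5000·109.7500 = 4266.774 mm³

Volume = 4266.774 mm³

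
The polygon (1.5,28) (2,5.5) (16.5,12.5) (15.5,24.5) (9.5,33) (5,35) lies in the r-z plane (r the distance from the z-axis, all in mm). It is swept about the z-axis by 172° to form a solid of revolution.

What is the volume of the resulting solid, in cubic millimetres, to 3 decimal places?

Profile (r,z), 6 vertices: (1.5,28) (2,5.5) (16.5,12.5) (15.5,24.5) (9.5,33) (5,35)
edge 0: (1.5,28)→(2,5.5)  cross = 1.5·5.5 − 2·28 = -47.7500; (r_i+r_j)·cross = 3.5·-47.7500 = -167.1250
edge 1: (2,5.5)→(16.5,12.5)  cross = 2·12.5 − 16.5·5.5 = -65.7500; (r_i+r_j)·cross = 18.5·-65.7500 = -1216.3750
edge 2: (16.5,12.5)→(15.5,24.5)  cross = 16.5·24.5 − 15.5·12.5 = 210.5000; (r_i+r_j)·cross = 32·210.5000 = 6736.0000
edge 3: (15.5,24.5)→(9.5,33)  cross = 15.5·33 − 9.5·24.5 = 278.7500; (r_i+r_j)·cross = 25·278.7500 = 6968.7500
edge 4: (9.5,33)→(5,35)  cross = 9.5·35 − 5·33 = 167.5000; (r_i+r_j)·cross = 14.5·167.5000 = 2428.7500
edge 5: (5,35)→(1.5,28)  cross = 5·28 − 1.5·35 = 87.5000; (r_i+r_j)·cross = 6.5·87.5000 = 568.7500
Σcross = 630.7500 → A = |Σcross|/2 = 315.3750 mm²
Σ(r_i+r_j)·cross = 15318.7500 → first moment M = |Σ|/6 = 2553.1250
R_c = M/A = 2553.1250/315.3750 = 8.0955 mm
θ = 172° = 3.001966 rad
V = θ·R_c·A = 3.001966·8.0955·315.3750 = 7664.395 mm³

Volume = 7664.395 mm³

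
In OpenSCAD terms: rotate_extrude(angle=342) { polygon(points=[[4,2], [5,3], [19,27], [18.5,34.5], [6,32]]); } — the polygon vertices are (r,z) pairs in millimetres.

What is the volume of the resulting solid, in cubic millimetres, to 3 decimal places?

Volume = 15929.838 mm³

Profile (r,z), 5 vertices: (4,2) (5,3) (19,27) (18.5,34.5) (6,32)
edge 0: (4,2)→(5,3)  cross = 4·3 − 5·2 = 2.0000; (r_i+r_j)·cross = 9·2.0000 = 18.0000
edge 1: (5,3)→(19,27)  cross = 5·27 − 19·3 = 78.0000; (r_i+r_j)·cross = 24·78.0000 = 1872.0000
edge 2: (19,27)→(18.5,34.5)  cross = 19·34.5 − 18.5·27 = 156.0000; (r_i+r_j)·cross = 37.5·156.0000 = 5850.0000
edge 3: (18.5,34.5)→(6,32)  cross = 18.5·32 − 6·34.5 = 385.0000; (r_i+r_j)·cross = 24.5·385.0000 = 9432.5000
edge 4: (6,32)→(4,2)  cross = 6·2 − 4·32 = -116.0000; (r_i+r_j)·cross = 10·-116.0000 = -1160.0000
Σcross = 505.0000 → A = |Σcross|/2 = 252.5000 mm²
Σ(r_i+r_j)·cross = 16012.5000 → first moment M = |Σ|/6 = 2668.7500
R_c = M/A = 2668.7500/252.5000 = 10.5693 mm
θ = 342° = 5.969026 rad
V = θ·R_c·A = 5.969026·10.5693·252.5000 = 15929.838 mm³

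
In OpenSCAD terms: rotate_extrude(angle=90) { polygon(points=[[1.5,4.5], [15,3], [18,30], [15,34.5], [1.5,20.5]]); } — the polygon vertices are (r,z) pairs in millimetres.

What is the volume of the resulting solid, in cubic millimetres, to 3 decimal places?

Profile (r,z), 5 vertices: (1.5,4.5) (15,3) (18,30) (15,34.5) (1.5,20.5)
edge 0: (1.5,4.5)→(15,3)  cross = 1.5·3 − 15·4.5 = -63.0000; (r_i+r_j)·cross = 16.5·-63.0000 = -1039.5000
edge 1: (15,3)→(18,30)  cross = 15·30 − 18·3 = 396.0000; (r_i+r_j)·cross = 33·396.0000 = 13068.0000
edge 2: (18,30)→(15,34.5)  cross = 18·34.5 − 15·30 = 171.0000; (r_i+r_j)·cross = 33·171.0000 = 5643.0000
edge 3: (15,34.5)→(1.5,20.5)  cross = 15·20.5 − 1.5·34.5 = 255.7500; (r_i+r_j)·cross = 16.5·255.7500 = 4219.8750
edge 4: (1.5,20.5)→(1.5,4.5)  cross = 1.5·4.5 − 1.5·20.5 = -24.0000; (r_i+r_j)·cross = 3·-24.0000 = -72.0000
Σcross = 735.7500 → A = |Σcross|/2 = 367.8750 mm²
Σ(r_i+r_j)·cross = 21819.3750 → first moment M = |Σ|/6 = 3636.5625
R_c = M/A = 3636.5625/367.8750 = 9.8853 mm
θ = 90° = 1.570796 rad
V = θ·R_c·A = 1.570796·9.8853·367.8750 = 5712.299 mm³

Volume = 5712.299 mm³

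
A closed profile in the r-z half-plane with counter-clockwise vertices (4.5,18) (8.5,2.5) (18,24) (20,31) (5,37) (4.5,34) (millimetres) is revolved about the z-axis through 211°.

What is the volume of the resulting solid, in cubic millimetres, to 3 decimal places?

Profile (r,z), 6 vertices: (4.5,18) (8.5,2.5) (18,24) (20,31) (5,37) (4.5,34)
edge 0: (4.5,18)→(8.5,2.5)  cross = 4.5·2.5 − 8.5·18 = -141.7500; (r_i+r_j)·cross = 13·-141.7500 = -1842.7500
edge 1: (8.5,2.5)→(18,24)  cross = 8.5·24 − 18·2.5 = 159.0000; (r_i+r_j)·cross = 26.5·159.0000 = 4213.5000
edge 2: (18,24)→(20,31)  cross = 18·31 − 20·24 = 78.0000; (r_i+r_j)·cross = 38·78.0000 = 2964.0000
edge 3: (20,31)→(5,37)  cross = 20·37 − 5·31 = 585.0000; (r_i+r_j)·cross = 25·585.0000 = 14625.0000
edge 4: (5,37)→(4.5,34)  cross = 5·34 − 4.5·37 = 3.5000; (r_i+r_j)·cross = 9.5·3.5000 = 33.2500
edge 5: (4.5,34)→(4.5,18)  cross = 4.5·18 − 4.5·34 = -72.0000; (r_i+r_j)·cross = 9·-72.0000 = -648.0000
Σcross = 611.7500 → A = |Σcross|/2 = 305.8750 mm²
Σ(r_i+r_j)·cross = 19345.0000 → first moment M = |Σ|/6 = 3224.1667
R_c = M/A = 3224.1667/305.8750 = 10.5408 mm
θ = 211° = 3.682645 rad
V = θ·R_c·A = 3.682645·10.5408·305.8750 = 11873.460 mm³

Volume = 11873.460 mm³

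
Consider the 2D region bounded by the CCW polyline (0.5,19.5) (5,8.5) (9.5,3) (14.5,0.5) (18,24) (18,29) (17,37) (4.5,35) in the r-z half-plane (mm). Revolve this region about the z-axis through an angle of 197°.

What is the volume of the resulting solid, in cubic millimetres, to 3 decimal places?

Volume = 15747.551 mm³

Profile (r,z), 8 vertices: (0.5,19.5) (5,8.5) (9.5,3) (14.5,0.5) (18,24) (18,29) (17,37) (4.5,35)
edge 0: (0.5,19.5)→(5,8.5)  cross = 0.5·8.5 − 5·19.5 = -93.2500; (r_i+r_j)·cross = 5.5·-93.2500 = -512.8750
edge 1: (5,8.5)→(9.5,3)  cross = 5·3 − 9.5·8.5 = -65.7500; (r_i+r_j)·cross = 14.5·-65.7500 = -953.3750
edge 2: (9.5,3)→(14.5,0.5)  cross = 9.5·0.5 − 14.5·3 = -38.7500; (r_i+r_j)·cross = 24·-38.7500 = -930.0000
edge 3: (14.5,0.5)→(18,24)  cross = 14.5·24 − 18·0.5 = 339.0000; (r_i+r_j)·cross = 32.5·339.0000 = 11017.5000
edge 4: (18,24)→(18,29)  cross = 18·29 − 18·24 = 90.0000; (r_i+r_j)·cross = 36·90.0000 = 3240.0000
edge 5: (18,29)→(17,37)  cross = 18·37 − 17·29 = 173.0000; (r_i+r_j)·cross = 35·173.0000 = 6055.0000
edge 6: (17,37)→(4.5,35)  cross = 17·35 − 4.5·37 = 428.5000; (r_i+r_j)·cross = 21.5·428.5000 = 9212.7500
edge 7: (4.5,35)→(0.5,19.5)  cross = 4.5·19.5 − 0.5·35 = 70.2500; (r_i+r_j)·cross = 5·70.2500 = 351.2500
Σcross = 903.0000 → A = |Σcross|/2 = 451.5000 mm²
Σ(r_i+r_j)·cross = 27480.2500 → first moment M = |Σ|/6 = 4580.0417
R_c = M/A = 4580.0417/451.5000 = 10.1441 mm
θ = 197° = 3.438299 rad
V = θ·R_c·A = 3.438299·10.1441·451.5000 = 15747.551 mm³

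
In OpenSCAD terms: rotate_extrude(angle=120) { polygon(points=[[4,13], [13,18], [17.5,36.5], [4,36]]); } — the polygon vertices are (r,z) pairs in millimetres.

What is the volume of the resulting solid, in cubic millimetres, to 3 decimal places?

Volume = 4497.975 mm³

Profile (r,z), 4 vertices: (4,13) (13,18) (17.5,36.5) (4,36)
edge 0: (4,13)→(13,18)  cross = 4·18 − 13·13 = -97.0000; (r_i+r_j)·cross = 17·-97.0000 = -1649.0000
edge 1: (13,18)→(17.5,36.5)  cross = 13·36.5 − 17.5·18 = 159.5000; (r_i+r_j)·cross = 30.5·159.5000 = 4864.7500
edge 2: (17.5,36.5)→(4,36)  cross = 17.5·36 − 4·36.5 = 484.0000; (r_i+r_j)·cross = 21.5·484.0000 = 10406.0000
edge 3: (4,36)→(4,13)  cross = 4·13 − 4·36 = -92.0000; (r_i+r_j)·cross = 8·-92.0000 = -736.0000
Σcross = 454.5000 → A = |Σcross|/2 = 227.2500 mm²
Σ(r_i+r_j)·cross = 12885.7500 → first moment M = |Σ|/6 = 2147.6250
R_c = M/A = 2147.6250/227.2500 = 9.4505 mm
θ = 120° = 2.094395 rad
V = θ·R_c·A = 2.094395·9.4505·227.2500 = 4497.975 mm³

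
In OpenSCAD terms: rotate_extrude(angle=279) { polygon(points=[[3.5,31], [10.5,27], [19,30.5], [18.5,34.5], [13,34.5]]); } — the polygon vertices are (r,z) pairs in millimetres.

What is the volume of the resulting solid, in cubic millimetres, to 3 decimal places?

Volume = 4168.265 mm³

Profile (r,z), 5 vertices: (3.5,31) (10.5,27) (19,30.5) (18.5,34.5) (13,34.5)
edge 0: (3.5,31)→(10.5,27)  cross = 3.5·27 − 10.5·31 = -231.0000; (r_i+r_j)·cross = 14·-231.0000 = -3234.0000
edge 1: (10.5,27)→(19,30.5)  cross = 10.5·30.5 − 19·27 = -192.7500; (r_i+r_j)·cross = 29.5·-192.7500 = -5686.1250
edge 2: (19,30.5)→(18.5,34.5)  cross = 19·34.5 − 18.5·30.5 = 91.2500; (r_i+r_j)·cross = 37.5·91.2500 = 3421.8750
edge 3: (18.5,34.5)→(13,34.5)  cross = 18.5·34.5 − 13·34.5 = 189.7500; (r_i+r_j)·cross = 31.5·189.7500 = 5977.1250
edge 4: (13,34.5)→(3.5,31)  cross = 13·31 − 3.5·34.5 = 282.2500; (r_i+r_j)·cross = 16.5·282.2500 = 4657.1250
Σcross = 139.5000 → A = |Σcross|/2 = 69.7500 mm²
Σ(r_i+r_j)·cross = 5136.0000 → first moment M = |Σ|/6 = 856.0000
R_c = M/A = 856.0000/69.7500 = 12.2724 mm
θ = 279° = 4.869469 rad
V = θ·R_c·A = 4.869469·12.2724·69.7500 = 4168.265 mm³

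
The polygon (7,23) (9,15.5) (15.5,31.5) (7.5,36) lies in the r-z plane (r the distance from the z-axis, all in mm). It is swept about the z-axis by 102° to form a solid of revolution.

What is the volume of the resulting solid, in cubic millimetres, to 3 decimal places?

Volume = 1700.459 mm³

Profile (r,z), 4 vertices: (7,23) (9,15.5) (15.5,31.5) (7.5,36)
edge 0: (7,23)→(9,15.5)  cross = 7·15.5 − 9·23 = -98.5000; (r_i+r_j)·cross = 16·-98.5000 = -1576.0000
edge 1: (9,15.5)→(15.5,31.5)  cross = 9·31.5 − 15.5·15.5 = 43.2500; (r_i+r_j)·cross = 24.5·43.2500 = 1059.6250
edge 2: (15.5,31.5)→(7.5,36)  cross = 15.5·36 − 7.5·31.5 = 321.7500; (r_i+r_j)·cross = 23·321.7500 = 7400.2500
edge 3: (7.5,36)→(7,23)  cross = 7.5·23 − 7·36 = -79.5000; (r_i+r_j)·cross = 14.5·-79.5000 = -1152.7500
Σcross = 187.0000 → A = |Σcross|/2 = 93.5000 mm²
Σ(r_i+r_j)·cross = 5731.1250 → first moment M = |Σ|/6 = 955.1875
R_c = M/A = 955.1875/93.5000 = 10.2159 mm
θ = 102° = 1.780236 rad
V = θ·R_c·A = 1.780236·10.2159·93.5000 = 1700.459 mm³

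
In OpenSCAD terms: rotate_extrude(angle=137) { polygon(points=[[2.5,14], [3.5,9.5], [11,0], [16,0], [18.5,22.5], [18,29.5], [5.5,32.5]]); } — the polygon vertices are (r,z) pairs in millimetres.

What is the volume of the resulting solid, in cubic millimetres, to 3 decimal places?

Volume = 10278.248 mm³

Profile (r,z), 7 vertices: (2.5,14) (3.5,9.5) (11,0) (16,0) (18.5,22.5) (18,29.5) (5.5,32.5)
edge 0: (2.5,14)→(3.5,9.5)  cross = 2.5·9.5 − 3.5·14 = -25.2500; (r_i+r_j)·cross = 6·-25.2500 = -151.5000
edge 1: (3.5,9.5)→(11,0)  cross = 3.5·0 − 11·9.5 = -104.5000; (r_i+r_j)·cross = 14.5·-104.5000 = -1515.2500
edge 2: (11,0)→(16,0)  cross = 11·0 − 16·0 = 0.0000; (r_i+r_j)·cross = 27·0.0000 = 0.0000
edge 3: (16,0)→(18.5,22.5)  cross = 16·22.5 − 18.5·0 = 360.0000; (r_i+r_j)·cross = 34.5·360.0000 = 12420.0000
edge 4: (18.5,22.5)→(18,29.5)  cross = 18.5·29.5 − 18·22.5 = 140.7500; (r_i+r_j)·cross = 36.5·140.7500 = 5137.3750
edge 5: (18,29.5)→(5.5,32.5)  cross = 18·32.5 − 5.5·29.5 = 422.7500; (r_i+r_j)·cross = 23.5·422.7500 = 9934.6250
edge 6: (5.5,32.5)→(2.5,14)  cross = 5.5·14 − 2.5·32.5 = -4.2500; (r_i+r_j)·cross = 8·-4.2500 = -34.0000
Σcross = 789.5000 → A = |Σcross|/2 = 394.7500 mm²
Σ(r_i+r_j)·cross = 25791.2500 → first moment M = |Σ|/6 = 4298.5417
R_c = M/A = 4298.5417/394.7500 = 10.8893 mm
θ = 137° = 2.391101 rad
V = θ·R_c·A = 2.391101·10.8893·394.7500 = 10278.248 mm³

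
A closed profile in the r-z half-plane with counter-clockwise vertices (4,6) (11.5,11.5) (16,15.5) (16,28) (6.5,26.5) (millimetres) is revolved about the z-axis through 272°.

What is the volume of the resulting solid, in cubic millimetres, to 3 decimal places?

Volume = 8408.153 mm³

Profile (r,z), 5 vertices: (4,6) (11.5,11.5) (16,15.5) (16,28) (6.5,26.5)
edge 0: (4,6)→(11.5,11.5)  cross = 4·11.5 − 11.5·6 = -23.0000; (r_i+r_j)·cross = 15.5·-23.0000 = -356.5000
edge 1: (11.5,11.5)→(16,15.5)  cross = 11.5·15.5 − 16·11.5 = -5.7500; (r_i+r_j)·cross = 27.5·-5.7500 = -158.1250
edge 2: (16,15.5)→(16,28)  cross = 16·28 − 16·15.5 = 200.0000; (r_i+r_j)·cross = 32·200.0000 = 6400.0000
edge 3: (16,28)→(6.5,26.5)  cross = 16·26.5 − 6.5·28 = 242.0000; (r_i+r_j)·cross = 22.5·242.0000 = 5445.0000
edge 4: (6.5,26.5)→(4,6)  cross = 6.5·6 − 4·26.5 = -67.0000; (r_i+r_j)·cross = 10.5·-67.0000 = -703.5000
Σcross = 346.2500 → A = |Σcross|/2 = 173.1250 mm²
Σ(r_i+r_j)·cross = 10626.8750 → first moment M = |Σ|/6 = 1771.1458
R_c = M/A = 1771.1458/173.1250 = 10.2304 mm
θ = 272° = 4.747296 rad
V = θ·R_c·A = 4.747296·10.2304·173.1250 = 8408.153 mm³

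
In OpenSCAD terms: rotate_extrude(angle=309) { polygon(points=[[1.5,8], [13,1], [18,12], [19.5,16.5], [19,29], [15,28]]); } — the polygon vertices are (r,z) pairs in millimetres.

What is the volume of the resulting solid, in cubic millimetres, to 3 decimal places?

Volume = 17474.662 mm³

Profile (r,z), 6 vertices: (1.5,8) (13,1) (18,12) (19.5,16.5) (19,29) (15,28)
edge 0: (1.5,8)→(13,1)  cross = 1.5·1 − 13·8 = -102.5000; (r_i+r_j)·cross = 14.5·-102.5000 = -1486.2500
edge 1: (13,1)→(18,12)  cross = 13·12 − 18·1 = 138.0000; (r_i+r_j)·cross = 31·138.0000 = 4278.0000
edge 2: (18,12)→(19.5,16.5)  cross = 18·16.5 − 19.5·12 = 63.0000; (r_i+r_j)·cross = 37.5·63.0000 = 2362.5000
edge 3: (19.5,16.5)→(19,29)  cross = 19.5·29 − 19·16.5 = 252.0000; (r_i+r_j)·cross = 38.5·252.0000 = 9702.0000
edge 4: (19,29)→(15,28)  cross = 19·28 − 15·29 = 97.0000; (r_i+r_j)·cross = 34·97.0000 = 3298.0000
edge 5: (15,28)→(1.5,8)  cross = 15·8 − 1.5·28 = 78.0000; (r_i+r_j)·cross = 16.5·78.0000 = 1287.0000
Σcross = 525.5000 → A = |Σcross|/2 = 262.7500 mm²
Σ(r_i+r_j)·cross = 19441.2500 → first moment M = |Σ|/6 = 3240.2083
R_c = M/A = 3240.2083/262.7500 = 12.3319 mm
θ = 309° = 5.393067 rad
V = θ·R_c·A = 5.393067·12.3319·262.7500 = 17474.662 mm³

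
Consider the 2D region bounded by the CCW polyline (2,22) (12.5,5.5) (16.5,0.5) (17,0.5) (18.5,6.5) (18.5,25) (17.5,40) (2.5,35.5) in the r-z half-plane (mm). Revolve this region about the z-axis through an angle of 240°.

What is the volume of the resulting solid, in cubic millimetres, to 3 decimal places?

Profile (r,z), 8 vertices: (2,22) (12.5,5.5) (16.5,0.5) (17,0.5) (18.5,6.5) (18.5,25) (17.5,40) (2.5,35.5)
edge 0: (2,22)→(12.5,5.5)  cross = 2·5.5 − 12.5·22 = -264.0000; (r_i+r_j)·cross = 14.5·-264.0000 = -3828.0000
edge 1: (12.5,5.5)→(16.5,0.5)  cross = 12.5·0.5 − 16.5·5.5 = -84.5000; (r_i+r_j)·cross = 29·-84.5000 = -2450.5000
edge 2: (16.5,0.5)→(17,0.5)  cross = 16.5·0.5 − 17·0.5 = -0.2500; (r_i+r_j)·cross = 33.5·-0.2500 = -8.3750
edge 3: (17,0.5)→(18.5,6.5)  cross = 17·6.5 − 18.5·0.5 = 101.2500; (r_i+r_j)·cross = 35.5·101.2500 = 3594.3750
edge 4: (18.5,6.5)→(18.5,25)  cross = 18.5·25 − 18.5·6.5 = 342.2500; (r_i+r_j)·cross = 37·342.2500 = 12663.2500
edge 5: (18.5,25)→(17.5,40)  cross = 18.5·40 − 17.5·25 = 302.5000; (r_i+r_j)·cross = 36·302.5000 = 10890.0000
edge 6: (17.5,40)→(2.5,35.5)  cross = 17.5·35.5 − 2.5·40 = 521.2500; (r_i+r_j)·cross = 20·521.2500 = 10425.0000
edge 7: (2.5,35.5)→(2,22)  cross = 2.5·22 − 2·35.5 = -16.0000; (r_i+r_j)·cross = 4.5·-16.0000 = -72.0000
Σcross = 902.5000 → A = |Σcross|/2 = 451.2500 mm²
Σ(r_i+r_j)·cross = 31213.7500 → first moment M = |Σ|/6 = 5202.2917
R_c = M/A = 5202.2917/451.2500 = 11.5286 mm
θ = 240° = 4.188790 rad
V = θ·R_c·A = 4.188790·11.5286·451.2500 = 21791.308 mm³

Volume = 21791.308 mm³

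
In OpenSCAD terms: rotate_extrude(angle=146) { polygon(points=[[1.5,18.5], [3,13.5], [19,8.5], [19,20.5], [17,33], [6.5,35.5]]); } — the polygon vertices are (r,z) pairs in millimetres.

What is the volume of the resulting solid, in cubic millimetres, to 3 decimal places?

Volume = 9821.909 mm³

Profile (r,z), 6 vertices: (1.5,18.5) (3,13.5) (19,8.5) (19,20.5) (17,33) (6.5,35.5)
edge 0: (1.5,18.5)→(3,13.5)  cross = 1.5·13.5 − 3·18.5 = -35.2500; (r_i+r_j)·cross = 4.5·-35.2500 = -158.6250
edge 1: (3,13.5)→(19,8.5)  cross = 3·8.5 − 19·13.5 = -231.0000; (r_i+r_j)·cross = 22·-231.0000 = -5082.0000
edge 2: (19,8.5)→(19,20.5)  cross = 19·20.5 − 19·8.5 = 228.0000; (r_i+r_j)·cross = 38·228.0000 = 8664.0000
edge 3: (19,20.5)→(17,33)  cross = 19·33 − 17·20.5 = 278.5000; (r_i+r_j)·cross = 36·278.5000 = 10026.0000
edge 4: (17,33)→(6.5,35.5)  cross = 17·35.5 − 6.5·33 = 389.0000; (r_i+r_j)·cross = 23.5·389.0000 = 9141.5000
edge 5: (6.5,35.5)→(1.5,18.5)  cross = 6.5·18.5 − 1.5·35.5 = 67.0000; (r_i+r_j)·cross = 8·67.0000 = 536.0000
Σcross = 696.2500 → A = |Σcross|/2 = 348.1250 mm²
Σ(r_i+r_j)·cross = 23126.8750 → first moment M = |Σ|/6 = 3854.4792
R_c = M/A = 3854.4792/348.1250 = 11.0721 mm
θ = 146° = 2.548181 rad
V = θ·R_c·A = 2.548181·11.0721·348.1250 = 9821.909 mm³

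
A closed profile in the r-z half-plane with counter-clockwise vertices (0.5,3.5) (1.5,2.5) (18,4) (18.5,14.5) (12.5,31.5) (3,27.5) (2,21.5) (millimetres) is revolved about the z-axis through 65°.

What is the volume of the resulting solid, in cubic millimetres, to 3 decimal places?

Profile (r,z), 7 vertices: (0.5,3.5) (1.5,2.5) (18,4) (18.5,14.5) (12.5,31.5) (3,27.5) (2,21.5)
edge 0: (0.5,3.5)→(1.5,2.5)  cross = 0.5·2.5 − 1.5·3.5 = -4.0000; (r_i+r_j)·cross = 2·-4.0000 = -8.0000
edge 1: (1.5,2.5)→(18,4)  cross = 1.5·4 − 18·2.5 = -39.0000; (r_i+r_j)·cross = 19.5·-39.0000 = -760.5000
edge 2: (18,4)→(18.5,14.5)  cross = 18·14.5 − 18.5·4 = 187.0000; (r_i+r_j)·cross = 36.5·187.0000 = 6825.5000
edge 3: (18.5,14.5)→(12.5,31.5)  cross = 18.5·31.5 − 12.5·14.5 = 401.5000; (r_i+r_j)·cross = 31·401.5000 = 12446.5000
edge 4: (12.5,31.5)→(3,27.5)  cross = 12.5·27.5 − 3·31.5 = 249.2500; (r_i+r_j)·cross = 15.5·249.2500 = 3863.3750
edge 5: (3,27.5)→(2,21.5)  cross = 3·21.5 − 2·27.5 = 9.5000; (r_i+r_j)·cross = 5·9.5000 = 47.5000
edge 6: (2,21.5)→(0.5,3.5)  cross = 2·3.5 − 0.5·21.5 = -3.7500; (r_i+r_j)·cross = 2.5·-3.7500 = -9.3750
Σcross = 800.5000 → A = |Σcross|/2 = 400.2500 mm²
Σ(r_i+r_j)·cross = 22405.0000 → first moment M = |Σ|/6 = 3734.1667
R_c = M/A = 3734.1667/400.2500 = 9.3296 mm
θ = 65° = 1.134464 rad
V = θ·R_c·A = 1.134464·9.3296·400.2500 = 4236.278 mm³

Volume = 4236.278 mm³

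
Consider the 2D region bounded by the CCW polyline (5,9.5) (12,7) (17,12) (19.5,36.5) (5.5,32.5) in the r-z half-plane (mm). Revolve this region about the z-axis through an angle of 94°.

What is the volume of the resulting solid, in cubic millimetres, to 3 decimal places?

Profile (r,z), 5 vertices: (5,9.5) (12,7) (17,12) (19.5,36.5) (5.5,32.5)
edge 0: (5,9.5)→(12,7)  cross = 5·7 − 12·9.5 = -79.0000; (r_i+r_j)·cross = 17·-79.0000 = -1343.0000
edge 1: (12,7)→(17,12)  cross = 12·12 − 17·7 = 25.0000; (r_i+r_j)·cross = 29·25.0000 = 725.0000
edge 2: (17,12)→(19.5,36.5)  cross = 17·36.5 − 19.5·12 = 386.5000; (r_i+r_j)·cross = 36.5·386.5000 = 14107.2500
edge 3: (19.5,36.5)→(5.5,32.5)  cross = 19.5·32.5 − 5.5·36.5 = 433.0000; (r_i+r_j)·cross = 25·433.0000 = 10825.0000
edge 4: (5.5,32.5)→(5,9.5)  cross = 5.5·9.5 − 5·32.5 = -110.2500; (r_i+r_j)·cross = 10.5·-110.2500 = -1157.6250
Σcross = 655.2500 → A = |Σcross|/2 = 327.6250 mm²
Σ(r_i+r_j)·cross = 23156.6250 → first moment M = |Σ|/6 = 3859.4375
R_c = M/A = 3859.4375/327.6250 = 11.7800 mm
θ = 94° = 1.640609 rad
V = θ·R_c·A = 1.640609·11.7800·327.6250 = 6331.830 mm³

Volume = 6331.830 mm³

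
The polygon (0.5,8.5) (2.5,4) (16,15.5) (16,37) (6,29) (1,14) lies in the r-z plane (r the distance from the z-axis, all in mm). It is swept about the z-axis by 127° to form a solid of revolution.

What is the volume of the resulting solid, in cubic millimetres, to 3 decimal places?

Volume = 5982.656 mm³

Profile (r,z), 6 vertices: (0.5,8.5) (2.5,4) (16,15.5) (16,37) (6,29) (1,14)
edge 0: (0.5,8.5)→(2.5,4)  cross = 0.5·4 − 2.5·8.5 = -19.2500; (r_i+r_j)·cross = 3·-19.2500 = -57.7500
edge 1: (2.5,4)→(16,15.5)  cross = 2.5·15.5 − 16·4 = -25.2500; (r_i+r_j)·cross = 18.5·-25.2500 = -467.1250
edge 2: (16,15.5)→(16,37)  cross = 16·37 − 16·15.5 = 344.0000; (r_i+r_j)·cross = 32·344.0000 = 11008.0000
edge 3: (16,37)→(6,29)  cross = 16·29 − 6·37 = 242.0000; (r_i+r_j)·cross = 22·242.0000 = 5324.0000
edge 4: (6,29)→(1,14)  cross = 6·14 − 1·29 = 55.0000; (r_i+r_j)·cross = 7·55.0000 = 385.0000
edge 5: (1,14)→(0.5,8.5)  cross = 1·8.5 − 0.5·14 = 1.5000; (r_i+r_j)·cross = 1.5·1.5000 = 2.2500
Σcross = 598.0000 → A = |Σcross|/2 = 299.0000 mm²
Σ(r_i+r_j)·cross = 16194.3750 → first moment M = |Σ|/6 = 2699.0625
R_c = M/A = 2699.0625/299.0000 = 9.0270 mm
θ = 127° = 2.216568 rad
V = θ·R_c·A = 2.216568·9.0270·299.0000 = 5982.656 mm³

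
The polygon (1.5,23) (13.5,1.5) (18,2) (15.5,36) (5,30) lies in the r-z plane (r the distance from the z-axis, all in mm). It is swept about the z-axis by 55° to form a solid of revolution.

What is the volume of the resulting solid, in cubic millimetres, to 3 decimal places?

Volume = 3574.663 mm³

Profile (r,z), 5 vertices: (1.5,23) (13.5,1.5) (18,2) (15.5,36) (5,30)
edge 0: (1.5,23)→(13.5,1.5)  cross = 1.5·1.5 − 13.5·23 = -308.2500; (r_i+r_j)·cross = 15·-308.2500 = -4623.7500
edge 1: (13.5,1.5)→(18,2)  cross = 13.5·2 − 18·1.5 = 0.0000; (r_i+r_j)·cross = 31.5·0.0000 = 0.0000
edge 2: (18,2)→(15.5,36)  cross = 18·36 − 15.5·2 = 617.0000; (r_i+r_j)·cross = 33.5·617.0000 = 20669.5000
edge 3: (15.5,36)→(5,30)  cross = 15.5·30 − 5·36 = 285.0000; (r_i+r_j)·cross = 20.5·285.0000 = 5842.5000
edge 4: (5,30)→(1.5,23)  cross = 5·23 − 1.5·30 = 70.0000; (r_i+r_j)·cross = 6.5·70.0000 = 455.0000
Σcross = 663.7500 → A = |Σcross|/2 = 331.8750 mm²
Σ(r_i+r_j)·cross = 22343.2500 → first moment M = |Σ|/6 = 3723.8750
R_c = M/A = 3723.8750/331.8750 = 11.2207 mm
θ = 55° = 0.959931 rad
V = θ·R_c·A = 0.959931·11.2207·331.8750 = 3574.663 mm³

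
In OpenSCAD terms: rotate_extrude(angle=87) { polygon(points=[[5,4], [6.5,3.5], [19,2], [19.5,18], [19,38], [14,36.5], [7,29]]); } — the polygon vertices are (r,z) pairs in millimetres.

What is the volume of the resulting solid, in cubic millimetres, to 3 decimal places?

Volume = 8263.078 mm³

Profile (r,z), 7 vertices: (5,4) (6.5,3.5) (19,2) (19.5,18) (19,38) (14,36.5) (7,29)
edge 0: (5,4)→(6.5,3.5)  cross = 5·3.5 − 6.5·4 = -8.5000; (r_i+r_j)·cross = 11.5·-8.5000 = -97.7500
edge 1: (6.5,3.5)→(19,2)  cross = 6.5·2 − 19·3.5 = -53.5000; (r_i+r_j)·cross = 25.5·-53.5000 = -1364.2500
edge 2: (19,2)→(19.5,18)  cross = 19·18 − 19.5·2 = 303.0000; (r_i+r_j)·cross = 38.5·303.0000 = 11665.5000
edge 3: (19.5,18)→(19,38)  cross = 19.5·38 − 19·18 = 399.0000; (r_i+r_j)·cross = 38.5·399.0000 = 15361.5000
edge 4: (19,38)→(14,36.5)  cross = 19·36.5 − 14·38 = 161.5000; (r_i+r_j)·cross = 33·161.5000 = 5329.5000
edge 5: (14,36.5)→(7,29)  cross = 14·29 − 7·36.5 = 150.5000; (r_i+r_j)·cross = 21·150.5000 = 3160.5000
edge 6: (7,29)→(5,4)  cross = 7·4 − 5·29 = -117.0000; (r_i+r_j)·cross = 12·-117.0000 = -1404.0000
Σcross = 835.0000 → A = |Σcross|/2 = 417.5000 mm²
Σ(r_i+r_j)·cross = 32651.0000 → first moment M = |Σ|/6 = 5441.8333
R_c = M/A = 5441.8333/417.5000 = 13.0343 mm
θ = 87° = 1.518436 rad
V = θ·R_c·A = 1.518436·13.0343·417.5000 = 8263.078 mm³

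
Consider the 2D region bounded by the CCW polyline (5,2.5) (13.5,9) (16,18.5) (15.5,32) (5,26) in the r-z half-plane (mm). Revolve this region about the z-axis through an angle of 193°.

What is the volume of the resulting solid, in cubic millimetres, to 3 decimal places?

Profile (r,z), 5 vertices: (5,2.5) (13.5,9) (16,18.5) (15.5,32) (5,26)
edge 0: (5,2.5)→(13.5,9)  cross = 5·9 − 13.5·2.5 = 11.2500; (r_i+r_j)·cross = 18.5·11.2500 = 208.1250
edge 1: (13.5,9)→(16,18.5)  cross = 13.5·18.5 − 16·9 = 105.7500; (r_i+r_j)·cross = 29.5·105.7500 = 3119.6250
edge 2: (16,18.5)→(15.5,32)  cross = 16·32 − 15.5·18.5 = 225.2500; (r_i+r_j)·cross = 31.5·225.2500 = 7095.3750
edge 3: (15.5,32)→(5,26)  cross = 15.5·26 − 5·32 = 243.0000; (r_i+r_j)·cross = 20.5·243.0000 = 4981.5000
edge 4: (5,26)→(5,2.5)  cross = 5·2.5 − 5·26 = -117.5000; (r_i+r_j)·cross = 10·-117.5000 = -1175.0000
Σcross = 467.7500 → A = |Σcross|/2 = 233.8750 mm²
Σ(r_i+r_j)·cross = 14229.6250 → first moment M = |Σ|/6 = 2371.6042
R_c = M/A = 2371.6042/233.8750 = 10.1405 mm
θ = 193° = 3.368485 rad
V = θ·R_c·A = 3.368485·10.1405·233.8750 = 7988.714 mm³

Volume = 7988.714 mm³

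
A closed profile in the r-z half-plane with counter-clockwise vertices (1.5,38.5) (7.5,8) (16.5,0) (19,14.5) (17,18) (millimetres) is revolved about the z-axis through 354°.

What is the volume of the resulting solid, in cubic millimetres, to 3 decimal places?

Volume = 18413.243 mm³

Profile (r,z), 5 vertices: (1.5,38.5) (7.5,8) (16.5,0) (19,14.5) (17,18)
edge 0: (1.5,38.5)→(7.5,8)  cross = 1.5·8 − 7.5·38.5 = -276.7500; (r_i+r_j)·cross = 9·-276.7500 = -2490.7500
edge 1: (7.5,8)→(16.5,0)  cross = 7.5·0 − 16.5·8 = -132.0000; (r_i+r_j)·cross = 24·-132.0000 = -3168.0000
edge 2: (16.5,0)→(19,14.5)  cross = 16.5·14.5 − 19·0 = 239.2500; (r_i+r_j)·cross = 35.5·239.2500 = 8493.3750
edge 3: (19,14.5)→(17,18)  cross = 19·18 − 17·14.5 = 95.5000; (r_i+r_j)·cross = 36·95.5000 = 3438.0000
edge 4: (17,18)→(1.5,38.5)  cross = 17·38.5 − 1.5·18 = 627.5000; (r_i+r_j)·cross = 18.5·627.5000 = 11608.7500
Σcross = 553.5000 → A = |Σcross|/2 = 276.7500 mm²
Σ(r_i+r_j)·cross = 17881.3750 → first moment M = |Σ|/6 = 2980.2292
R_c = M/A = 2980.2292/276.7500 = 10.7687 mm
θ = 354° = 6.178466 rad
V = θ·R_c·A = 6.178466·10.7687·276.7500 = 18413.243 mm³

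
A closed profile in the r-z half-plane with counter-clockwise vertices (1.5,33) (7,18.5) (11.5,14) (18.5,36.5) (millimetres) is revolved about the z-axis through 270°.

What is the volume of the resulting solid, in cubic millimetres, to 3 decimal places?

Volume = 9493.108 mm³

Profile (r,z), 4 vertices: (1.5,33) (7,18.5) (11.5,14) (18.5,36.5)
edge 0: (1.5,33)→(7,18.5)  cross = 1.5·18.5 − 7·33 = -203.2500; (r_i+r_j)·cross = 8.5·-203.2500 = -1727.6250
edge 1: (7,18.5)→(11.5,14)  cross = 7·14 − 11.5·18.5 = -114.7500; (r_i+r_j)·cross = 18.5·-114.7500 = -2122.8750
edge 2: (11.5,14)→(18.5,36.5)  cross = 11.5·36.5 − 18.5·14 = 160.7500; (r_i+r_j)·cross = 30·160.7500 = 4822.5000
edge 3: (18.5,36.5)→(1.5,33)  cross = 18.5·33 − 1.5·36.5 = 555.7500; (r_i+r_j)·cross = 20·555.7500 = 11115.0000
Σcross = 398.5000 → A = |Σcross|/2 = 199.2500 mm²
Σ(r_i+r_j)·cross = 12087.0000 → first moment M = |Σ|/6 = 2014.5000
R_c = M/A = 2014.5000/199.2500 = 10.1104 mm
θ = 270° = 4.712389 rad
V = θ·R_c·A = 4.712389·10.1104·199.2500 = 9493.108 mm³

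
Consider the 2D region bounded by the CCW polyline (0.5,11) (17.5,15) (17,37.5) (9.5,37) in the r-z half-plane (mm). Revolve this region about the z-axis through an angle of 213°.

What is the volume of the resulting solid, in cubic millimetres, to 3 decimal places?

Volume = 11525.029 mm³

Profile (r,z), 4 vertices: (0.5,11) (17.5,15) (17,37.5) (9.5,37)
edge 0: (0.5,11)→(17.5,15)  cross = 0.5·15 − 17.5·11 = -185.0000; (r_i+r_j)·cross = 18·-185.0000 = -3330.0000
edge 1: (17.5,15)→(17,37.5)  cross = 17.5·37.5 − 17·15 = 401.2500; (r_i+r_j)·cross = 34.5·401.2500 = 13843.1250
edge 2: (17,37.5)→(9.5,37)  cross = 17·37 − 9.5·37.5 = 272.7500; (r_i+r_j)·cross = 26.5·272.7500 = 7227.8750
edge 3: (9.5,37)→(0.5,11)  cross = 9.5·11 − 0.5·37 = 86.0000; (r_i+r_j)·cross = 10·86.0000 = 860.0000
Σcross = 575.0000 → A = |Σcross|/2 = 287.5000 mm²
Σ(r_i+r_j)·cross = 18601.0000 → first moment M = |Σ|/6 = 3100.1667
R_c = M/A = 3100.1667/287.5000 = 10.7832 mm
θ = 213° = 3.717551 rad
V = θ·R_c·A = 3.717551·10.7832·287.5000 = 11525.029 mm³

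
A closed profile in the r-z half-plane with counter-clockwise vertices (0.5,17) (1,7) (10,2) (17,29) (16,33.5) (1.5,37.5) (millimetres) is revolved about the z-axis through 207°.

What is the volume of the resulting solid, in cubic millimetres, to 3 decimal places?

Volume = 11596.813 mm³

Profile (r,z), 6 vertices: (0.5,17) (1,7) (10,2) (17,29) (16,33.5) (1.5,37.5)
edge 0: (0.5,17)→(1,7)  cross = 0.5·7 − 1·17 = -13.5000; (r_i+r_j)·cross = 1.5·-13.5000 = -20.2500
edge 1: (1,7)→(10,2)  cross = 1·2 − 10·7 = -68.0000; (r_i+r_j)·cross = 11·-68.0000 = -748.0000
edge 2: (10,2)→(17,29)  cross = 10·29 − 17·2 = 256.0000; (r_i+r_j)·cross = 27·256.0000 = 6912.0000
edge 3: (17,29)→(16,33.5)  cross = 17·33.5 − 16·29 = 105.5000; (r_i+r_j)·cross = 33·105.5000 = 3481.5000
edge 4: (16,33.5)→(1.5,37.5)  cross = 16·37.5 − 1.5·33.5 = 549.7500; (r_i+r_j)·cross = 17.5·549.7500 = 9620.6250
edge 5: (1.5,37.5)→(0.5,17)  cross = 1.5·17 − 0.5·37.5 = 6.7500; (r_i+r_j)·cross = 2·6.7500 = 13.5000
Σcross = 836.5000 → A = |Σcross|/2 = 418.2500 mm²
Σ(r_i+r_j)·cross = 19259.3750 → first moment M = |Σ|/6 = 3209.8958
R_c = M/A = 3209.8958/418.2500 = 7.6746 mm
θ = 207° = 3.612832 rad
V = θ·R_c·A = 3.612832·7.6746·418.2500 = 11596.813 mm³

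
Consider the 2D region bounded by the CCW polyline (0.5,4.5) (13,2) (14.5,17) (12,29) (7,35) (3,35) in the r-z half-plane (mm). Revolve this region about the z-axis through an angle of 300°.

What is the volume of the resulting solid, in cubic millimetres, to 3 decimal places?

Profile (r,z), 6 vertices: (0.5,4.5) (13,2) (14.5,17) (12,29) (7,35) (3,35)
edge 0: (0.5,4.5)→(13,2)  cross = 0.5·2 − 13·4.5 = -57.5000; (r_i+r_j)·cross = 13.5·-57.5000 = -776.2500
edge 1: (13,2)→(14.5,17)  cross = 13·17 − 14.5·2 = 192.0000; (r_i+r_j)·cross = 27.5·192.0000 = 5280.0000
edge 2: (14.5,17)→(12,29)  cross = 14.5·29 − 12·17 = 216.5000; (r_i+r_j)·cross = 26.5·216.5000 = 5737.2500
edge 3: (12,29)→(7,35)  cross = 12·35 − 7·29 = 217.0000; (r_i+r_j)·cross = 19·217.0000 = 4123.0000
edge 4: (7,35)→(3,35)  cross = 7·35 − 3·35 = 140.0000; (r_i+r_j)·cross = 10·140.0000 = 1400.0000
edge 5: (3,35)→(0.5,4.5)  cross = 3·4.5 − 0.5·35 = -4.0000; (r_i+r_j)·cross = 3.5·-4.0000 = -14.0000
Σcross = 704.0000 → A = |Σcross|/2 = 352.0000 mm²
Σ(r_i+r_j)·cross = 15750.0000 → first moment M = |Σ|/6 = 2625.0000
R_c = M/A = 2625.0000/352.0000 = 7.4574 mm
θ = 300° = 5.235988 rad
V = θ·R_c·A = 5.235988·7.4574·352.0000 = 13744.468 mm³

Volume = 13744.468 mm³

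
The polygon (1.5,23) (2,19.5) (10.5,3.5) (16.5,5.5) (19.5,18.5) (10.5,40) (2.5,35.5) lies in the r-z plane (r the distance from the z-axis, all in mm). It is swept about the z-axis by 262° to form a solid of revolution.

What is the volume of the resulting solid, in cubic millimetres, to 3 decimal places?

Volume = 19611.626 mm³

Profile (r,z), 7 vertices: (1.5,23) (2,19.5) (10.5,3.5) (16.5,5.5) (19.5,18.5) (10.5,40) (2.5,35.5)
edge 0: (1.5,23)→(2,19.5)  cross = 1.5·19.5 − 2·23 = -16.7500; (r_i+r_j)·cross = 3.5·-16.7500 = -58.6250
edge 1: (2,19.5)→(10.5,3.5)  cross = 2·3.5 − 10.5·19.5 = -197.7500; (r_i+r_j)·cross = 12.5·-197.7500 = -2471.8750
edge 2: (10.5,3.5)→(16.5,5.5)  cross = 10.5·5.5 − 16.5·3.5 = 0.0000; (r_i+r_j)·cross = 27·0.0000 = 0.0000
edge 3: (16.5,5.5)→(19.5,18.5)  cross = 16.5·18.5 − 19.5·5.5 = 198.0000; (r_i+r_j)·cross = 36·198.0000 = 7128.0000
edge 4: (19.5,18.5)→(10.5,40)  cross = 19.5·40 − 10.5·18.5 = 585.7500; (r_i+r_j)·cross = 30·585.7500 = 17572.5000
edge 5: (10.5,40)→(2.5,35.5)  cross = 10.5·35.5 − 2.5·40 = 272.7500; (r_i+r_j)·cross = 13·272.7500 = 3545.7500
edge 6: (2.5,35.5)→(1.5,23)  cross = 2.5·23 − 1.5·35.5 = 4.2500; (r_i+r_j)·cross = 4·4.2500 = 17.0000
Σcross = 846.2500 → A = |Σcross|/2 = 423.1250 mm²
Σ(r_i+r_j)·cross = 25732.7500 → first moment M = |Σ|/6 = 4288.7917
R_c = M/A = 4288.7917/423.1250 = 10.1360 mm
θ = 262° = 4.572763 rad
V = θ·R_c·A = 4.572763·10.1360·423.1250 = 19611.626 mm³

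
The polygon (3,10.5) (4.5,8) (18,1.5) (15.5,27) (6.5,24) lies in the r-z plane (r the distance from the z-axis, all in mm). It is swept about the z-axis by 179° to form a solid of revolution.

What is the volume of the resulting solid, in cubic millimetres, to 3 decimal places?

Volume = 8605.442 mm³

Profile (r,z), 5 vertices: (3,10.5) (4.5,8) (18,1.5) (15.5,27) (6.5,24)
edge 0: (3,10.5)→(4.5,8)  cross = 3·8 − 4.5·10.5 = -23.2500; (r_i+r_j)·cross = 7.5·-23.2500 = -174.3750
edge 1: (4.5,8)→(18,1.5)  cross = 4.5·1.5 − 18·8 = -137.2500; (r_i+r_j)·cross = 22.5·-137.2500 = -3088.1250
edge 2: (18,1.5)→(15.5,27)  cross = 18·27 − 15.5·1.5 = 462.7500; (r_i+r_j)·cross = 33.5·462.7500 = 15502.1250
edge 3: (15.5,27)→(6.5,24)  cross = 15.5·24 − 6.5·27 = 196.5000; (r_i+r_j)·cross = 22·196.5000 = 4323.0000
edge 4: (6.5,24)→(3,10.5)  cross = 6.5·10.5 − 3·24 = -3.7500; (r_i+r_j)·cross = 9.5·-3.7500 = -35.6250
Σcross = 495.0000 → A = |Σcross|/2 = 247.5000 mm²
Σ(r_i+r_j)·cross = 16527.0000 → first moment M = |Σ|/6 = 2754.5000
R_c = M/A = 2754.5000/247.5000 = 11.1293 mm
θ = 179° = 3.124139 rad
V = θ·R_c·A = 3.124139·11.1293·247.5000 = 8605.442 mm³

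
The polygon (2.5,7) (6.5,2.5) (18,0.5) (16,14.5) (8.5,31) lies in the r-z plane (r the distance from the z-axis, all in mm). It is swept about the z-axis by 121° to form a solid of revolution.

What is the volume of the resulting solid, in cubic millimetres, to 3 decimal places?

Volume = 5688.000 mm³

Profile (r,z), 5 vertices: (2.5,7) (6.5,2.5) (18,0.5) (16,14.5) (8.5,31)
edge 0: (2.5,7)→(6.5,2.5)  cross = 2.5·2.5 − 6.5·7 = -39.2500; (r_i+r_j)·cross = 9·-39.2500 = -353.2500
edge 1: (6.5,2.5)→(18,0.5)  cross = 6.5·0.5 − 18·2.5 = -41.7500; (r_i+r_j)·cross = 24.5·-41.7500 = -1022.8750
edge 2: (18,0.5)→(16,14.5)  cross = 18·14.5 − 16·0.5 = 253.0000; (r_i+r_j)·cross = 34·253.0000 = 8602.0000
edge 3: (16,14.5)→(8.5,31)  cross = 16·31 − 8.5·14.5 = 372.7500; (r_i+r_j)·cross = 24.5·372.7500 = 9132.3750
edge 4: (8.5,31)→(2.5,7)  cross = 8.5·7 − 2.5·31 = -18.0000; (r_i+r_j)·cross = 11·-18.0000 = -198.0000
Σcross = 526.7500 → A = |Σcross|/2 = 263.3750 mm²
Σ(r_i+r_j)·cross = 16160.2500 → first moment M = |Σ|/6 = 2693.3750
R_c = M/A = 2693.3750/263.3750 = 10.2264 mm
θ = 121° = 2.111848 rad
V = θ·R_c·A = 2.111848·10.2264·263.3750 = 5688.000 mm³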